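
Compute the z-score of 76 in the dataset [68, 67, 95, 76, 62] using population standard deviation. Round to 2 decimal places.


Mean = (68 + 67 + 95 + 76 + 62) / 5 = 73.6
Variance = sum((x_i - mean)^2) / n = 134.64
Std = sqrt(134.64) = 11.6034
Z = (x - mean) / std
= (76 - 73.6) / 11.6034
= 2.4 / 11.6034
= 0.21

0.21


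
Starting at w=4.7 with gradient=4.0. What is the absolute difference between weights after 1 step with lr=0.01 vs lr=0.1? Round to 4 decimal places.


With lr=0.01: w_new = 4.7 - 0.01 * 4.0 = 4.66
With lr=0.1: w_new = 4.7 - 0.1 * 4.0 = 4.3
Absolute difference = |4.66 - 4.3|
= 0.3600

0.3600


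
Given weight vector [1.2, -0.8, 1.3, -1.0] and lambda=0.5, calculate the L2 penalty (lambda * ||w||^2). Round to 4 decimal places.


Squaring each weight:
1.2^2 = 1.44
(-0.8)^2 = 0.64
1.3^2 = 1.69
(-1.0)^2 = 1.0
Sum of squares = 4.77
Penalty = 0.5 * 4.77 = 2.3850

2.3850


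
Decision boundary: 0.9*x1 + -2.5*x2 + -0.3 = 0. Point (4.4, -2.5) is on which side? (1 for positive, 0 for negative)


Compute 0.9 * 4.4 + -2.5 * -2.5 + -0.3
= 3.96 + 6.25 + -0.3
= 9.91
Since 9.91 >= 0, the point is on the positive side.

1


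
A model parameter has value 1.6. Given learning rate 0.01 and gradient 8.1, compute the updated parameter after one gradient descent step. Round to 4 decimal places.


w_new = w_old - lr * gradient
= 1.6 - 0.01 * 8.1
= 1.6 - (0.081)
= 1.5190

1.5190


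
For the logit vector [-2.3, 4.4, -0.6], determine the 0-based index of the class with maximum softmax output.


Softmax is a monotonic transformation, so it preserves the argmax.
We need to find the index of the maximum logit.
Index 0: -2.3
Index 1: 4.4
Index 2: -0.6
Maximum logit = 4.4 at index 1

1


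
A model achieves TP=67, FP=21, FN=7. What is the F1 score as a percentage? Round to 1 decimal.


Precision = TP / (TP + FP) = 67 / 88 = 0.7614
Recall = TP / (TP + FN) = 67 / 74 = 0.9054
F1 = 2 * P * R / (P + R)
= 2 * 0.7614 * 0.9054 / (0.7614 + 0.9054)
= 1.3787 / 1.6668
= 0.8272
As percentage: 82.7%

82.7


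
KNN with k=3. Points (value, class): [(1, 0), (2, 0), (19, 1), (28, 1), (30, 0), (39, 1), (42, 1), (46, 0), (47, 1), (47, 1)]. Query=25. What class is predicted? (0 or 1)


Distances from query 25:
Point 28 (class 1): distance = 3
Point 30 (class 0): distance = 5
Point 19 (class 1): distance = 6
K=3 nearest neighbors: classes = [1, 0, 1]
Votes for class 1: 2 / 3
Majority vote => class 1

1


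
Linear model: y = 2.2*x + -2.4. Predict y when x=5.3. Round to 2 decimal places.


y = 2.2 * 5.3 + (-2.4)
= 11.66 + (-2.4)
= 9.26

9.26


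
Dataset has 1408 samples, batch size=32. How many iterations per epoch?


Iterations per epoch = dataset_size / batch_size
= 1408 / 32
= 44

44


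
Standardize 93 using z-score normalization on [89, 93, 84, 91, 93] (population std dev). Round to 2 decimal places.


Mean = (89 + 93 + 84 + 91 + 93) / 5 = 90.0
Variance = sum((x_i - mean)^2) / n = 11.2
Std = sqrt(11.2) = 3.3466
Z = (x - mean) / std
= (93 - 90.0) / 3.3466
= 3.0 / 3.3466
= 0.90

0.90


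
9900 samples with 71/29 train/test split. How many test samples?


Train samples = 9900 * 71% = 7029
Test samples = 9900 - 7029
= 2871

2871


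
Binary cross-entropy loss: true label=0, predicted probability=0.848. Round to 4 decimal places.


For y=0: Loss = -log(1-p)
= -log(1 - 0.848)
= -log(0.152)
= -(-1.8839)
= 1.8839

1.8839


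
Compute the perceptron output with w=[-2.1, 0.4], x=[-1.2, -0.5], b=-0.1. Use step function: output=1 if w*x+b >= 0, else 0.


z = w . x + b
= -2.1*-1.2 + 0.4*-0.5 + -0.1
= 2.52 + -0.2 + -0.1
= 2.32 + -0.1
= 2.22
Since z = 2.22 >= 0, output = 1

1


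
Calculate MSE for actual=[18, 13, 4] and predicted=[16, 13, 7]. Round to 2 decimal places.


Differences: [2, 0, -3]
Squared errors: [4, 0, 9]
Sum of squared errors = 13
MSE = 13 / 3 = 4.33

4.33


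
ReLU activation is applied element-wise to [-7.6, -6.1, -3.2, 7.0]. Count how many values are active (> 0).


ReLU(x) = max(0, x) for each element:
ReLU(-7.6) = 0
ReLU(-6.1) = 0
ReLU(-3.2) = 0
ReLU(7.0) = 7.0
Active neurons (>0): 1

1


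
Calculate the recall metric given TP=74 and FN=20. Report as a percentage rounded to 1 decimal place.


Recall = TP / (TP + FN) * 100
= 74 / (74 + 20)
= 74 / 94
= 0.7872
= 78.7%

78.7


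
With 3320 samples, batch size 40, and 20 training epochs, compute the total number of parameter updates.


Iterations per epoch = 3320 / 40 = 83
Total updates = iterations_per_epoch * epochs
= 83 * 20
= 1660

1660


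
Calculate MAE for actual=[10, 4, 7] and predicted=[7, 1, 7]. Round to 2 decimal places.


Absolute errors: [3, 3, 0]
Sum of absolute errors = 6
MAE = 6 / 3 = 2.00

2.00


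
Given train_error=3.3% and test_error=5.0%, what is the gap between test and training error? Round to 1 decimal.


Generalization gap = test_error - train_error
= 5.0 - 3.3
= 1.7%
A small gap suggests good generalization.

1.7


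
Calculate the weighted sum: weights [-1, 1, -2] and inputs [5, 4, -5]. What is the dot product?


Element-wise products:
-1 * 5 = -5
1 * 4 = 4
-2 * -5 = 10
Sum = -5 + 4 + 10
= 9

9


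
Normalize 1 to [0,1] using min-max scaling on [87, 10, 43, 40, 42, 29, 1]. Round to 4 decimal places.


Min = 1, Max = 87
Range = 87 - 1 = 86
Scaled = (x - min) / (max - min)
= (1 - 1) / 86
= 0 / 86
= 0.0000

0.0000


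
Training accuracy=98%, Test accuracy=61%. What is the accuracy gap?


Gap = train_accuracy - test_accuracy
= 98 - 61
= 37%
This large gap strongly indicates overfitting.

37


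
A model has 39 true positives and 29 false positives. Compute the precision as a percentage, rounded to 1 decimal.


Precision = TP / (TP + FP) * 100
= 39 / (39 + 29)
= 39 / 68
= 0.5735
= 57.4%

57.4


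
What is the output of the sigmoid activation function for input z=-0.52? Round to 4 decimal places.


sigmoid(z) = 1 / (1 + exp(-z))
exp(-(-0.52)) = exp(0.52) = 1.682
1 + 1.682 = 2.682
1 / 2.682 = 0.3729

0.3729


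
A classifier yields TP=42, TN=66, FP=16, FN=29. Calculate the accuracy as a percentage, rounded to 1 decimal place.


Accuracy = (TP + TN) / (TP + TN + FP + FN) * 100
= (42 + 66) / (42 + 66 + 16 + 29)
= 108 / 153
= 0.7059
= 70.6%

70.6


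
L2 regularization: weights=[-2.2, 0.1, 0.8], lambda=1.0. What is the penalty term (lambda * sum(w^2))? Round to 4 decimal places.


Squaring each weight:
(-2.2)^2 = 4.84
0.1^2 = 0.01
0.8^2 = 0.64
Sum of squares = 5.49
Penalty = 1.0 * 5.49 = 5.4900

5.4900


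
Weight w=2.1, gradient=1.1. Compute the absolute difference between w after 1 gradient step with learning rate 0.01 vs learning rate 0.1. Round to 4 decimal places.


With lr=0.01: w_new = 2.1 - 0.01 * 1.1 = 2.089
With lr=0.1: w_new = 2.1 - 0.1 * 1.1 = 1.99
Absolute difference = |2.089 - 1.99|
= 0.0990

0.0990


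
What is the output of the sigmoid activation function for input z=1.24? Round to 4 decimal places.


sigmoid(z) = 1 / (1 + exp(-z))
exp(-(1.24)) = exp(-1.24) = 0.2894
1 + 0.2894 = 1.2894
1 / 1.2894 = 0.7756

0.7756


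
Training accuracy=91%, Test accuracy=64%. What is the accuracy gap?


Gap = train_accuracy - test_accuracy
= 91 - 64
= 27%
This large gap strongly indicates overfitting.

27


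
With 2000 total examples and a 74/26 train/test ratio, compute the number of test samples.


Train samples = 2000 * 74% = 1480
Test samples = 2000 - 1480
= 520

520


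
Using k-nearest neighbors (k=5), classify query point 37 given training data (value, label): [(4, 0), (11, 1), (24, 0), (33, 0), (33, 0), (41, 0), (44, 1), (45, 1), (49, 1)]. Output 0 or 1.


Distances from query 37:
Point 33 (class 0): distance = 4
Point 33 (class 0): distance = 4
Point 41 (class 0): distance = 4
Point 44 (class 1): distance = 7
Point 45 (class 1): distance = 8
K=5 nearest neighbors: classes = [0, 0, 0, 1, 1]
Votes for class 1: 2 / 5
Majority vote => class 0

0


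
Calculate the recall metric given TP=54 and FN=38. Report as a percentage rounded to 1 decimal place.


Recall = TP / (TP + FN) * 100
= 54 / (54 + 38)
= 54 / 92
= 0.587
= 58.7%

58.7


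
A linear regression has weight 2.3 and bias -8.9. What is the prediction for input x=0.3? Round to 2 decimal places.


y = 2.3 * 0.3 + (-8.9)
= 0.69 + (-8.9)
= -8.21

-8.21


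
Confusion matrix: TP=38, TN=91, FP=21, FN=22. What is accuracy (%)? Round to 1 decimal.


Accuracy = (TP + TN) / (TP + TN + FP + FN) * 100
= (38 + 91) / (38 + 91 + 21 + 22)
= 129 / 172
= 0.75
= 75.0%

75.0


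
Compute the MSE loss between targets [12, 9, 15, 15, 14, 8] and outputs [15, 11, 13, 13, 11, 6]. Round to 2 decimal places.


Differences: [-3, -2, 2, 2, 3, 2]
Squared errors: [9, 4, 4, 4, 9, 4]
Sum of squared errors = 34
MSE = 34 / 6 = 5.67

5.67


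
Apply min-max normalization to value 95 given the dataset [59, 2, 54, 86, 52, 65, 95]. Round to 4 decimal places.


Min = 2, Max = 95
Range = 95 - 2 = 93
Scaled = (x - min) / (max - min)
= (95 - 2) / 93
= 93 / 93
= 1.0000

1.0000


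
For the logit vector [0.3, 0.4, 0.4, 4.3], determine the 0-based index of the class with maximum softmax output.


Softmax is a monotonic transformation, so it preserves the argmax.
We need to find the index of the maximum logit.
Index 0: 0.3
Index 1: 0.4
Index 2: 0.4
Index 3: 4.3
Maximum logit = 4.3 at index 3

3


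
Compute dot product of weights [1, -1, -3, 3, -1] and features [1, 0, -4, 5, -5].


Element-wise products:
1 * 1 = 1
-1 * 0 = 0
-3 * -4 = 12
3 * 5 = 15
-1 * -5 = 5
Sum = 1 + 0 + 12 + 15 + 5
= 33

33


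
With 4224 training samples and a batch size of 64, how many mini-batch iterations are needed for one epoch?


Iterations per epoch = dataset_size / batch_size
= 4224 / 64
= 66

66


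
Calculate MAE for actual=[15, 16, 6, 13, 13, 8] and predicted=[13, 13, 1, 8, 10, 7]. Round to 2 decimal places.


Absolute errors: [2, 3, 5, 5, 3, 1]
Sum of absolute errors = 19
MAE = 19 / 6 = 3.17

3.17


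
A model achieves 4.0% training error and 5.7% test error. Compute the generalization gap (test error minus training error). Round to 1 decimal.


Generalization gap = test_error - train_error
= 5.7 - 4.0
= 1.7%
A small gap suggests good generalization.

1.7


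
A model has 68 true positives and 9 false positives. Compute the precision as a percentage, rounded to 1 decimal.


Precision = TP / (TP + FP) * 100
= 68 / (68 + 9)
= 68 / 77
= 0.8831
= 88.3%

88.3


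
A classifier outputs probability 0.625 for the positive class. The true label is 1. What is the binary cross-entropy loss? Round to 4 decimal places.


For y=1: Loss = -log(p)
= -log(0.625)
= -(-0.47)
= 0.4700

0.4700


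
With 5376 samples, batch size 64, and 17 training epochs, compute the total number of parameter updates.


Iterations per epoch = 5376 / 64 = 84
Total updates = iterations_per_epoch * epochs
= 84 * 17
= 1428

1428


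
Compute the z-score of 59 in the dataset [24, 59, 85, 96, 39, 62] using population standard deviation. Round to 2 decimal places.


Mean = (24 + 59 + 85 + 96 + 39 + 62) / 6 = 60.8333
Variance = sum((x_i - mean)^2) / n = 609.8056
Std = sqrt(609.8056) = 24.6942
Z = (x - mean) / std
= (59 - 60.8333) / 24.6942
= -1.8333 / 24.6942
= -0.07

-0.07


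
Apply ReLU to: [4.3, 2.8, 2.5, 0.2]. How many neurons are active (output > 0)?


ReLU(x) = max(0, x) for each element:
ReLU(4.3) = 4.3
ReLU(2.8) = 2.8
ReLU(2.5) = 2.5
ReLU(0.2) = 0.2
Active neurons (>0): 4

4


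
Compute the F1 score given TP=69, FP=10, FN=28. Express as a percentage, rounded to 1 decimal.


Precision = TP / (TP + FP) = 69 / 79 = 0.8734
Recall = TP / (TP + FN) = 69 / 97 = 0.7113
F1 = 2 * P * R / (P + R)
= 2 * 0.8734 * 0.7113 / (0.8734 + 0.7113)
= 1.2426 / 1.5848
= 0.7841
As percentage: 78.4%

78.4


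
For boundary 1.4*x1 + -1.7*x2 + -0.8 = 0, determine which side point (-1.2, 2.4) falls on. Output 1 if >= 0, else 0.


Compute 1.4 * -1.2 + -1.7 * 2.4 + -0.8
= -1.68 + -4.08 + -0.8
= -6.56
Since -6.56 < 0, the point is on the negative side.

0


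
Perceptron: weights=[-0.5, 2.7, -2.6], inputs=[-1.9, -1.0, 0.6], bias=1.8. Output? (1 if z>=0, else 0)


z = w . x + b
= -0.5*-1.9 + 2.7*-1.0 + -2.6*0.6 + 1.8
= 0.95 + -2.7 + -1.56 + 1.8
= -3.31 + 1.8
= -1.51
Since z = -1.51 < 0, output = 0

0


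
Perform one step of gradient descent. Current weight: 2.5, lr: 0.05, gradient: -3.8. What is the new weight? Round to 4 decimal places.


w_new = w_old - lr * gradient
= 2.5 - 0.05 * -3.8
= 2.5 - (-0.19)
= 2.6900

2.6900


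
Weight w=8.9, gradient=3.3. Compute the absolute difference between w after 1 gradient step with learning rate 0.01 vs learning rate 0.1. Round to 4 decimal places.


With lr=0.01: w_new = 8.9 - 0.01 * 3.3 = 8.867
With lr=0.1: w_new = 8.9 - 0.1 * 3.3 = 8.57
Absolute difference = |8.867 - 8.57|
= 0.2970

0.2970


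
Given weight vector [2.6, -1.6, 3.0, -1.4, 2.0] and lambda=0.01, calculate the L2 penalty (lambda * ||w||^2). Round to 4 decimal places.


Squaring each weight:
2.6^2 = 6.76
(-1.6)^2 = 2.56
3.0^2 = 9.0
(-1.4)^2 = 1.96
2.0^2 = 4.0
Sum of squares = 24.28
Penalty = 0.01 * 24.28 = 0.2428

0.2428


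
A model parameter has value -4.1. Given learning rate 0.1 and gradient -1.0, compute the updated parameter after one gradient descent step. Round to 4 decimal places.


w_new = w_old - lr * gradient
= -4.1 - 0.1 * -1.0
= -4.1 - (-0.1)
= -4.0000

-4.0000


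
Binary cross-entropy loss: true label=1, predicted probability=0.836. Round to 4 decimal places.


For y=1: Loss = -log(p)
= -log(0.836)
= -(-0.1791)
= 0.1791

0.1791


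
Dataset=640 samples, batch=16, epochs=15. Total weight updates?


Iterations per epoch = 640 / 16 = 40
Total updates = iterations_per_epoch * epochs
= 40 * 15
= 600

600


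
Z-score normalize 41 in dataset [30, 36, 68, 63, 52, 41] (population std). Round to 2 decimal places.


Mean = (30 + 36 + 68 + 63 + 52 + 41) / 6 = 48.3333
Variance = sum((x_i - mean)^2) / n = 192.8889
Std = sqrt(192.8889) = 13.8884
Z = (x - mean) / std
= (41 - 48.3333) / 13.8884
= -7.3333 / 13.8884
= -0.53

-0.53


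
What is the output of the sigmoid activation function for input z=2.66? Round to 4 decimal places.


sigmoid(z) = 1 / (1 + exp(-z))
exp(-(2.66)) = exp(-2.66) = 0.0699
1 + 0.0699 = 1.0699
1 / 1.0699 = 0.9346

0.9346


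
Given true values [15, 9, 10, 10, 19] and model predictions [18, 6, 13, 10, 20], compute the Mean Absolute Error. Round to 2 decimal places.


Absolute errors: [3, 3, 3, 0, 1]
Sum of absolute errors = 10
MAE = 10 / 5 = 2.00

2.00


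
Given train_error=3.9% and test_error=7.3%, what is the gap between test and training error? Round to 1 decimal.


Generalization gap = test_error - train_error
= 7.3 - 3.9
= 3.4%
A moderate gap.

3.4


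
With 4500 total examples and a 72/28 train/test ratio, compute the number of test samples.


Train samples = 4500 * 72% = 3240
Test samples = 4500 - 3240
= 1260

1260


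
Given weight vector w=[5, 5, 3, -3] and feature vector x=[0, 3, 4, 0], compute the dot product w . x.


Element-wise products:
5 * 0 = 0
5 * 3 = 15
3 * 4 = 12
-3 * 0 = 0
Sum = 0 + 15 + 12 + 0
= 27

27


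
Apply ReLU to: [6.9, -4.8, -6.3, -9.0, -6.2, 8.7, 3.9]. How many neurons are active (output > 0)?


ReLU(x) = max(0, x) for each element:
ReLU(6.9) = 6.9
ReLU(-4.8) = 0
ReLU(-6.3) = 0
ReLU(-9.0) = 0
ReLU(-6.2) = 0
ReLU(8.7) = 8.7
ReLU(3.9) = 3.9
Active neurons (>0): 3

3


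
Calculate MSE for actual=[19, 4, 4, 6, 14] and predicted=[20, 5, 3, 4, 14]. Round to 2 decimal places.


Differences: [-1, -1, 1, 2, 0]
Squared errors: [1, 1, 1, 4, 0]
Sum of squared errors = 7
MSE = 7 / 5 = 1.40

1.40


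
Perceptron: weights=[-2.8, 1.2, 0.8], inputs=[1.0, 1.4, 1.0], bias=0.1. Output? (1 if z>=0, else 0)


z = w . x + b
= -2.8*1.0 + 1.2*1.4 + 0.8*1.0 + 0.1
= -2.8 + 1.68 + 0.8 + 0.1
= -0.32 + 0.1
= -0.22
Since z = -0.22 < 0, output = 0

0


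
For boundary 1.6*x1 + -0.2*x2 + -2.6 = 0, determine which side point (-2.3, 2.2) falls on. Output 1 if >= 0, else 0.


Compute 1.6 * -2.3 + -0.2 * 2.2 + -2.6
= -3.68 + -0.44 + -2.6
= -6.72
Since -6.72 < 0, the point is on the negative side.

0


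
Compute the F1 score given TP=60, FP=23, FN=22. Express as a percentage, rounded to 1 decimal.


Precision = TP / (TP + FP) = 60 / 83 = 0.7229
Recall = TP / (TP + FN) = 60 / 82 = 0.7317
F1 = 2 * P * R / (P + R)
= 2 * 0.7229 * 0.7317 / (0.7229 + 0.7317)
= 1.0579 / 1.4546
= 0.7273
As percentage: 72.7%

72.7


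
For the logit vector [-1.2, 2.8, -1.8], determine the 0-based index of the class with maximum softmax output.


Softmax is a monotonic transformation, so it preserves the argmax.
We need to find the index of the maximum logit.
Index 0: -1.2
Index 1: 2.8
Index 2: -1.8
Maximum logit = 2.8 at index 1

1


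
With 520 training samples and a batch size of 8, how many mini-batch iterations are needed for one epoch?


Iterations per epoch = dataset_size / batch_size
= 520 / 8
= 65

65


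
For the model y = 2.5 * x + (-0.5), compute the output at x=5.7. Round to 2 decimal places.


y = 2.5 * 5.7 + (-0.5)
= 14.25 + (-0.5)
= 13.75

13.75


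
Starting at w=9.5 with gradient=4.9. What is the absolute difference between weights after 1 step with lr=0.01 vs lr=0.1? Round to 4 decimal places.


With lr=0.01: w_new = 9.5 - 0.01 * 4.9 = 9.451
With lr=0.1: w_new = 9.5 - 0.1 * 4.9 = 9.01
Absolute difference = |9.451 - 9.01|
= 0.4410

0.4410


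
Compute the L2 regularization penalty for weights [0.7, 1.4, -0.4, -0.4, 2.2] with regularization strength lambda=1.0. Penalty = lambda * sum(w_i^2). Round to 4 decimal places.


Squaring each weight:
0.7^2 = 0.49
1.4^2 = 1.96
(-0.4)^2 = 0.16
(-0.4)^2 = 0.16
2.2^2 = 4.84
Sum of squares = 7.61
Penalty = 1.0 * 7.61 = 7.6100

7.6100


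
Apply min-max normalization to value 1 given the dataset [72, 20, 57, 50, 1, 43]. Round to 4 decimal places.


Min = 1, Max = 72
Range = 72 - 1 = 71
Scaled = (x - min) / (max - min)
= (1 - 1) / 71
= 0 / 71
= 0.0000

0.0000


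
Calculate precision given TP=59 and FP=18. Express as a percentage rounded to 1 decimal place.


Precision = TP / (TP + FP) * 100
= 59 / (59 + 18)
= 59 / 77
= 0.7662
= 76.6%

76.6


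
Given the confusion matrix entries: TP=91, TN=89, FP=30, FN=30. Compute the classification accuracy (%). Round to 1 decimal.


Accuracy = (TP + TN) / (TP + TN + FP + FN) * 100
= (91 + 89) / (91 + 89 + 30 + 30)
= 180 / 240
= 0.75
= 75.0%

75.0


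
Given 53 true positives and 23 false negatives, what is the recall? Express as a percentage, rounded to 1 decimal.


Recall = TP / (TP + FN) * 100
= 53 / (53 + 23)
= 53 / 76
= 0.6974
= 69.7%

69.7


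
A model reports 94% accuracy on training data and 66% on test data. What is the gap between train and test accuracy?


Gap = train_accuracy - test_accuracy
= 94 - 66
= 28%
This large gap strongly indicates overfitting.

28


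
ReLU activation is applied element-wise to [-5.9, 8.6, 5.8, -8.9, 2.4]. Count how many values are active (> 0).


ReLU(x) = max(0, x) for each element:
ReLU(-5.9) = 0
ReLU(8.6) = 8.6
ReLU(5.8) = 5.8
ReLU(-8.9) = 0
ReLU(2.4) = 2.4
Active neurons (>0): 3

3


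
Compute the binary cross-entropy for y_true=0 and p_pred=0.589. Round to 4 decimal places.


For y=0: Loss = -log(1-p)
= -log(1 - 0.589)
= -log(0.411)
= -(-0.8892)
= 0.8892

0.8892


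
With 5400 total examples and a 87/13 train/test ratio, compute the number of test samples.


Train samples = 5400 * 87% = 4698
Test samples = 5400 - 4698
= 702

702


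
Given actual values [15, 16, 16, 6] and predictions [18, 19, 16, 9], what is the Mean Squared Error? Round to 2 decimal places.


Differences: [-3, -3, 0, -3]
Squared errors: [9, 9, 0, 9]
Sum of squared errors = 27
MSE = 27 / 4 = 6.75

6.75


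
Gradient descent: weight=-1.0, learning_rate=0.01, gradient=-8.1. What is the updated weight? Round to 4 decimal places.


w_new = w_old - lr * gradient
= -1.0 - 0.01 * -8.1
= -1.0 - (-0.081)
= -0.9190

-0.9190


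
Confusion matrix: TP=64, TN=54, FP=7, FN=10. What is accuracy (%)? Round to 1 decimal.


Accuracy = (TP + TN) / (TP + TN + FP + FN) * 100
= (64 + 54) / (64 + 54 + 7 + 10)
= 118 / 135
= 0.8741
= 87.4%

87.4


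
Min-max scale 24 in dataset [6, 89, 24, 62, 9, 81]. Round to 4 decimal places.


Min = 6, Max = 89
Range = 89 - 6 = 83
Scaled = (x - min) / (max - min)
= (24 - 6) / 83
= 18 / 83
= 0.2169

0.2169


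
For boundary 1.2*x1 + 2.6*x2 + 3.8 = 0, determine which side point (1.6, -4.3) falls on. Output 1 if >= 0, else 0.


Compute 1.2 * 1.6 + 2.6 * -4.3 + 3.8
= 1.92 + -11.18 + 3.8
= -5.46
Since -5.46 < 0, the point is on the negative side.

0


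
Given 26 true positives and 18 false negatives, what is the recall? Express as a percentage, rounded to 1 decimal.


Recall = TP / (TP + FN) * 100
= 26 / (26 + 18)
= 26 / 44
= 0.5909
= 59.1%

59.1


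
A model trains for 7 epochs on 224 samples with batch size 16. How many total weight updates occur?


Iterations per epoch = 224 / 16 = 14
Total updates = iterations_per_epoch * epochs
= 14 * 7
= 98

98


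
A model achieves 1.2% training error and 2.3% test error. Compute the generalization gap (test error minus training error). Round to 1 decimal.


Generalization gap = test_error - train_error
= 2.3 - 1.2
= 1.1%
A small gap suggests good generalization.

1.1


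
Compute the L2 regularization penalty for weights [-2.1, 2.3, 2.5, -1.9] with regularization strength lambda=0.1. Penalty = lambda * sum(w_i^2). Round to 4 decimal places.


Squaring each weight:
(-2.1)^2 = 4.41
2.3^2 = 5.29
2.5^2 = 6.25
(-1.9)^2 = 3.61
Sum of squares = 19.56
Penalty = 0.1 * 19.56 = 1.9560

1.9560


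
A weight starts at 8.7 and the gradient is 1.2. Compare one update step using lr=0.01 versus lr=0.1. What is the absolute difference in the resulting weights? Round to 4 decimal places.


With lr=0.01: w_new = 8.7 - 0.01 * 1.2 = 8.688
With lr=0.1: w_new = 8.7 - 0.1 * 1.2 = 8.58
Absolute difference = |8.688 - 8.58|
= 0.1080

0.1080


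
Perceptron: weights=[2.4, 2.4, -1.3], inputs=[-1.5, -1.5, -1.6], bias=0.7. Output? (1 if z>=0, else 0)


z = w . x + b
= 2.4*-1.5 + 2.4*-1.5 + -1.3*-1.6 + 0.7
= -3.6 + -3.6 + 2.08 + 0.7
= -5.12 + 0.7
= -4.42
Since z = -4.42 < 0, output = 0

0


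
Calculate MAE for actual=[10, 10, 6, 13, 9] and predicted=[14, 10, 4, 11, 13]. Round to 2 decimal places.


Absolute errors: [4, 0, 2, 2, 4]
Sum of absolute errors = 12
MAE = 12 / 5 = 2.40

2.40


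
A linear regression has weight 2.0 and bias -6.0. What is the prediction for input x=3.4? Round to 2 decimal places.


y = 2.0 * 3.4 + (-6.0)
= 6.8 + (-6.0)
= 0.80

0.80


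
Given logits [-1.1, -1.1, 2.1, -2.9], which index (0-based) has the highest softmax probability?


Softmax is a monotonic transformation, so it preserves the argmax.
We need to find the index of the maximum logit.
Index 0: -1.1
Index 1: -1.1
Index 2: 2.1
Index 3: -2.9
Maximum logit = 2.1 at index 2

2


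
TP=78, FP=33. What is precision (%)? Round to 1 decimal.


Precision = TP / (TP + FP) * 100
= 78 / (78 + 33)
= 78 / 111
= 0.7027
= 70.3%

70.3


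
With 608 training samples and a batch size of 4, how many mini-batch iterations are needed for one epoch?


Iterations per epoch = dataset_size / batch_size
= 608 / 4
= 152

152


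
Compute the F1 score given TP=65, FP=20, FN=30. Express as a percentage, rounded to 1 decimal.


Precision = TP / (TP + FP) = 65 / 85 = 0.7647
Recall = TP / (TP + FN) = 65 / 95 = 0.6842
F1 = 2 * P * R / (P + R)
= 2 * 0.7647 * 0.6842 / (0.7647 + 0.6842)
= 1.0464 / 1.4489
= 0.7222
As percentage: 72.2%

72.2


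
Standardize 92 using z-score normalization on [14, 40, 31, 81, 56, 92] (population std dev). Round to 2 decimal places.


Mean = (14 + 40 + 31 + 81 + 56 + 92) / 6 = 52.3333
Variance = sum((x_i - mean)^2) / n = 747.5556
Std = sqrt(747.5556) = 27.3415
Z = (x - mean) / std
= (92 - 52.3333) / 27.3415
= 39.6667 / 27.3415
= 1.45

1.45


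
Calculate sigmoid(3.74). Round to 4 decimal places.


sigmoid(z) = 1 / (1 + exp(-z))
exp(-(3.74)) = exp(-3.74) = 0.0238
1 + 0.0238 = 1.0238
1 / 1.0238 = 0.9768

0.9768


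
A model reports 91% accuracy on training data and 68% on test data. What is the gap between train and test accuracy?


Gap = train_accuracy - test_accuracy
= 91 - 68
= 23%
This large gap strongly indicates overfitting.

23


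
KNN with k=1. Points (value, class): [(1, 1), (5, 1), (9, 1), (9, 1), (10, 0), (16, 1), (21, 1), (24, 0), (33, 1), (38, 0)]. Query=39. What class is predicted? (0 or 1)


Distances from query 39:
Point 38 (class 0): distance = 1
K=1 nearest neighbors: classes = [0]
Votes for class 1: 0 / 1
Majority vote => class 0

0


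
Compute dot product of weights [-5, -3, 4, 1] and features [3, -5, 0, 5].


Element-wise products:
-5 * 3 = -15
-3 * -5 = 15
4 * 0 = 0
1 * 5 = 5
Sum = -15 + 15 + 0 + 5
= 5

5


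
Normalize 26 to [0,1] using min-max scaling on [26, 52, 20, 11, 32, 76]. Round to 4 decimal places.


Min = 11, Max = 76
Range = 76 - 11 = 65
Scaled = (x - min) / (max - min)
= (26 - 11) / 65
= 15 / 65
= 0.2308

0.2308


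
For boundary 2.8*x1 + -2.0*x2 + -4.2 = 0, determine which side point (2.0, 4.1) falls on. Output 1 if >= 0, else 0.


Compute 2.8 * 2.0 + -2.0 * 4.1 + -4.2
= 5.6 + -8.2 + -4.2
= -6.8
Since -6.8 < 0, the point is on the negative side.

0


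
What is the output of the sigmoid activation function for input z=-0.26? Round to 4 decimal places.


sigmoid(z) = 1 / (1 + exp(-z))
exp(-(-0.26)) = exp(0.26) = 1.2969
1 + 1.2969 = 2.2969
1 / 2.2969 = 0.4354

0.4354


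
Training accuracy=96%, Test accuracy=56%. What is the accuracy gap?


Gap = train_accuracy - test_accuracy
= 96 - 56
= 40%
This large gap strongly indicates overfitting.

40


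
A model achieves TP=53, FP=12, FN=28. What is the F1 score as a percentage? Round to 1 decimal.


Precision = TP / (TP + FP) = 53 / 65 = 0.8154
Recall = TP / (TP + FN) = 53 / 81 = 0.6543
F1 = 2 * P * R / (P + R)
= 2 * 0.8154 * 0.6543 / (0.8154 + 0.6543)
= 1.067 / 1.4697
= 0.726
As percentage: 72.6%

72.6


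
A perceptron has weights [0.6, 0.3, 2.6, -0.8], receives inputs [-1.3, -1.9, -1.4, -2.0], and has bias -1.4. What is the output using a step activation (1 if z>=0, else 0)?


z = w . x + b
= 0.6*-1.3 + 0.3*-1.9 + 2.6*-1.4 + -0.8*-2.0 + -1.4
= -0.78 + -0.57 + -3.64 + 1.6 + -1.4
= -3.39 + -1.4
= -4.79
Since z = -4.79 < 0, output = 0

0


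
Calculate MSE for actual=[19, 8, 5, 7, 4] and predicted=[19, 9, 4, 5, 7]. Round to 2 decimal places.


Differences: [0, -1, 1, 2, -3]
Squared errors: [0, 1, 1, 4, 9]
Sum of squared errors = 15
MSE = 15 / 5 = 3.00

3.00


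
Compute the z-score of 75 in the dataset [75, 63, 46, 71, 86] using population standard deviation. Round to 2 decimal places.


Mean = (75 + 63 + 46 + 71 + 86) / 5 = 68.2
Variance = sum((x_i - mean)^2) / n = 178.16
Std = sqrt(178.16) = 13.3477
Z = (x - mean) / std
= (75 - 68.2) / 13.3477
= 6.8 / 13.3477
= 0.51

0.51


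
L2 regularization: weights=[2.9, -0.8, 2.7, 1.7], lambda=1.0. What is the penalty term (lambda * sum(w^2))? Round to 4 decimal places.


Squaring each weight:
2.9^2 = 8.41
(-0.8)^2 = 0.64
2.7^2 = 7.29
1.7^2 = 2.89
Sum of squares = 19.23
Penalty = 1.0 * 19.23 = 19.2300

19.2300


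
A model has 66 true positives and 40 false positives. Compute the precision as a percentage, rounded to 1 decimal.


Precision = TP / (TP + FP) * 100
= 66 / (66 + 40)
= 66 / 106
= 0.6226
= 62.3%

62.3


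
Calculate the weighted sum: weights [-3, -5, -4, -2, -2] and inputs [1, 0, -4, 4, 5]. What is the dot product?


Element-wise products:
-3 * 1 = -3
-5 * 0 = 0
-4 * -4 = 16
-2 * 4 = -8
-2 * 5 = -10
Sum = -3 + 0 + 16 + -8 + -10
= -5

-5


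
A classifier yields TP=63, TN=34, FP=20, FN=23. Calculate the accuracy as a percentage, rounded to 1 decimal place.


Accuracy = (TP + TN) / (TP + TN + FP + FN) * 100
= (63 + 34) / (63 + 34 + 20 + 23)
= 97 / 140
= 0.6929
= 69.3%

69.3


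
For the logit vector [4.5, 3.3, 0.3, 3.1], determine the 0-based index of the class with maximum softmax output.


Softmax is a monotonic transformation, so it preserves the argmax.
We need to find the index of the maximum logit.
Index 0: 4.5
Index 1: 3.3
Index 2: 0.3
Index 3: 3.1
Maximum logit = 4.5 at index 0

0


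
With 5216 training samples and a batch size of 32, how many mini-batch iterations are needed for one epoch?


Iterations per epoch = dataset_size / batch_size
= 5216 / 32
= 163

163


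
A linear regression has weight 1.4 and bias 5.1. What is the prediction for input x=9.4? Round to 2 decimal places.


y = 1.4 * 9.4 + (5.1)
= 13.16 + (5.1)
= 18.26

18.26


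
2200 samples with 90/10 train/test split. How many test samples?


Train samples = 2200 * 90% = 1980
Test samples = 2200 - 1980
= 220

220


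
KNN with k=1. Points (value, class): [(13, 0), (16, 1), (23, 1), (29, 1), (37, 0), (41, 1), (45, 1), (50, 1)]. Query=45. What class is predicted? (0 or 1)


Distances from query 45:
Point 45 (class 1): distance = 0
K=1 nearest neighbors: classes = [1]
Votes for class 1: 1 / 1
Majority vote => class 1

1


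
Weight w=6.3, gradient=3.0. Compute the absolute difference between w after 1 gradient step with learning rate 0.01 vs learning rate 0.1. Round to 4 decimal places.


With lr=0.01: w_new = 6.3 - 0.01 * 3.0 = 6.27
With lr=0.1: w_new = 6.3 - 0.1 * 3.0 = 6.0
Absolute difference = |6.27 - 6.0|
= 0.2700

0.2700


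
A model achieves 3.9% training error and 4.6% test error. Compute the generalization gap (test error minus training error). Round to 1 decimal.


Generalization gap = test_error - train_error
= 4.6 - 3.9
= 0.7%
A small gap suggests good generalization.

0.7


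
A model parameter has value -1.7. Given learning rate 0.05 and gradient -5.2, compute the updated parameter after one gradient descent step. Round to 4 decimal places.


w_new = w_old - lr * gradient
= -1.7 - 0.05 * -5.2
= -1.7 - (-0.26)
= -1.4400

-1.4400


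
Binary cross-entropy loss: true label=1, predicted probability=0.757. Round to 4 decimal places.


For y=1: Loss = -log(p)
= -log(0.757)
= -(-0.2784)
= 0.2784

0.2784


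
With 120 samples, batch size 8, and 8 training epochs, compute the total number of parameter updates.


Iterations per epoch = 120 / 8 = 15
Total updates = iterations_per_epoch * epochs
= 15 * 8
= 120

120


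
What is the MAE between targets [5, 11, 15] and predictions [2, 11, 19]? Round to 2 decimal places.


Absolute errors: [3, 0, 4]
Sum of absolute errors = 7
MAE = 7 / 3 = 2.33

2.33


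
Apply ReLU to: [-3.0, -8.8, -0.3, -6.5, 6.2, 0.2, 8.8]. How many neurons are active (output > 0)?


ReLU(x) = max(0, x) for each element:
ReLU(-3.0) = 0
ReLU(-8.8) = 0
ReLU(-0.3) = 0
ReLU(-6.5) = 0
ReLU(6.2) = 6.2
ReLU(0.2) = 0.2
ReLU(8.8) = 8.8
Active neurons (>0): 3

3


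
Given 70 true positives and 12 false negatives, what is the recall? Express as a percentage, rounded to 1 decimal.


Recall = TP / (TP + FN) * 100
= 70 / (70 + 12)
= 70 / 82
= 0.8537
= 85.4%

85.4


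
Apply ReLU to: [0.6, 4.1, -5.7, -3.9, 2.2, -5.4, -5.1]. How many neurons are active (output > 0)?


ReLU(x) = max(0, x) for each element:
ReLU(0.6) = 0.6
ReLU(4.1) = 4.1
ReLU(-5.7) = 0
ReLU(-3.9) = 0
ReLU(2.2) = 2.2
ReLU(-5.4) = 0
ReLU(-5.1) = 0
Active neurons (>0): 3

3


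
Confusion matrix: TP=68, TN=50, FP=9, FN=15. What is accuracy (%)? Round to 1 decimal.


Accuracy = (TP + TN) / (TP + TN + FP + FN) * 100
= (68 + 50) / (68 + 50 + 9 + 15)
= 118 / 142
= 0.831
= 83.1%

83.1


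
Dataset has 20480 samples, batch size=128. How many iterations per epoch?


Iterations per epoch = dataset_size / batch_size
= 20480 / 128
= 160

160


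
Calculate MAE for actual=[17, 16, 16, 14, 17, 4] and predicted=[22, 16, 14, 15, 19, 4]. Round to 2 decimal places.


Absolute errors: [5, 0, 2, 1, 2, 0]
Sum of absolute errors = 10
MAE = 10 / 6 = 1.67

1.67


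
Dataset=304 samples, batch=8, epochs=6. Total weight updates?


Iterations per epoch = 304 / 8 = 38
Total updates = iterations_per_epoch * epochs
= 38 * 6
= 228

228


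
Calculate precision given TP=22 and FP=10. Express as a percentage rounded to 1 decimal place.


Precision = TP / (TP + FP) * 100
= 22 / (22 + 10)
= 22 / 32
= 0.6875
= 68.8%

68.8


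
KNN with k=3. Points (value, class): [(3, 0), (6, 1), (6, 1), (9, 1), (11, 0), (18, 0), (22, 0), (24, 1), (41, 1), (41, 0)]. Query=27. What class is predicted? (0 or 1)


Distances from query 27:
Point 24 (class 1): distance = 3
Point 22 (class 0): distance = 5
Point 18 (class 0): distance = 9
K=3 nearest neighbors: classes = [1, 0, 0]
Votes for class 1: 1 / 3
Majority vote => class 0

0


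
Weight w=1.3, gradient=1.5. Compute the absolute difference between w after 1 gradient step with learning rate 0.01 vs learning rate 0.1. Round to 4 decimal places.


With lr=0.01: w_new = 1.3 - 0.01 * 1.5 = 1.285
With lr=0.1: w_new = 1.3 - 0.1 * 1.5 = 1.15
Absolute difference = |1.285 - 1.15|
= 0.1350

0.1350


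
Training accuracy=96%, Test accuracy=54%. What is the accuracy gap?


Gap = train_accuracy - test_accuracy
= 96 - 54
= 42%
This large gap strongly indicates overfitting.

42


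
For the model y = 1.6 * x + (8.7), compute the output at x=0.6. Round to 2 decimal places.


y = 1.6 * 0.6 + (8.7)
= 0.96 + (8.7)
= 9.66

9.66


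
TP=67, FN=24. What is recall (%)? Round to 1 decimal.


Recall = TP / (TP + FN) * 100
= 67 / (67 + 24)
= 67 / 91
= 0.7363
= 73.6%

73.6


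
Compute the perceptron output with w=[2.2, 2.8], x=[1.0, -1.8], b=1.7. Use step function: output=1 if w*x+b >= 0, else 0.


z = w . x + b
= 2.2*1.0 + 2.8*-1.8 + 1.7
= 2.2 + -5.04 + 1.7
= -2.84 + 1.7
= -1.14
Since z = -1.14 < 0, output = 0

0


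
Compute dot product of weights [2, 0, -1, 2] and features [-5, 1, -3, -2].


Element-wise products:
2 * -5 = -10
0 * 1 = 0
-1 * -3 = 3
2 * -2 = -4
Sum = -10 + 0 + 3 + -4
= -11

-11


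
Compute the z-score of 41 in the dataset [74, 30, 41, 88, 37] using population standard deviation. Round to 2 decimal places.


Mean = (74 + 30 + 41 + 88 + 37) / 5 = 54.0
Variance = sum((x_i - mean)^2) / n = 518.0
Std = sqrt(518.0) = 22.7596
Z = (x - mean) / std
= (41 - 54.0) / 22.7596
= -13.0 / 22.7596
= -0.57

-0.57


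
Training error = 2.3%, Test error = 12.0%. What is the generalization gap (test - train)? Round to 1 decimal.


Generalization gap = test_error - train_error
= 12.0 - 2.3
= 9.7%
A moderate gap.

9.7


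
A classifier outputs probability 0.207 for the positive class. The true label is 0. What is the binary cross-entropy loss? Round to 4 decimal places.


For y=0: Loss = -log(1-p)
= -log(1 - 0.207)
= -log(0.793)
= -(-0.2319)
= 0.2319

0.2319


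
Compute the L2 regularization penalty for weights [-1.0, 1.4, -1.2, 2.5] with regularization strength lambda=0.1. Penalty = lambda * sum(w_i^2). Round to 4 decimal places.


Squaring each weight:
(-1.0)^2 = 1.0
1.4^2 = 1.96
(-1.2)^2 = 1.44
2.5^2 = 6.25
Sum of squares = 10.65
Penalty = 0.1 * 10.65 = 1.0650

1.0650


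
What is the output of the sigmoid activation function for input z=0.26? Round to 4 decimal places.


sigmoid(z) = 1 / (1 + exp(-z))
exp(-(0.26)) = exp(-0.26) = 0.7711
1 + 0.7711 = 1.7711
1 / 1.7711 = 0.5646

0.5646


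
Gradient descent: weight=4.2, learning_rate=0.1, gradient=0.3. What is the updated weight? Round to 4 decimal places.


w_new = w_old - lr * gradient
= 4.2 - 0.1 * 0.3
= 4.2 - (0.03)
= 4.1700

4.1700


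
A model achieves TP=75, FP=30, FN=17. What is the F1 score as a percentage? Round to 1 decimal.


Precision = TP / (TP + FP) = 75 / 105 = 0.7143
Recall = TP / (TP + FN) = 75 / 92 = 0.8152
F1 = 2 * P * R / (P + R)
= 2 * 0.7143 * 0.8152 / (0.7143 + 0.8152)
= 1.1646 / 1.5295
= 0.7614
As percentage: 76.1%

76.1


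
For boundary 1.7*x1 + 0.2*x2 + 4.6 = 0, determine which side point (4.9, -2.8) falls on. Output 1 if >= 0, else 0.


Compute 1.7 * 4.9 + 0.2 * -2.8 + 4.6
= 8.33 + -0.56 + 4.6
= 12.37
Since 12.37 >= 0, the point is on the positive side.

1


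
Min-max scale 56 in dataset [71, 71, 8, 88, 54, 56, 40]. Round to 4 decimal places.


Min = 8, Max = 88
Range = 88 - 8 = 80
Scaled = (x - min) / (max - min)
= (56 - 8) / 80
= 48 / 80
= 0.6000

0.6000


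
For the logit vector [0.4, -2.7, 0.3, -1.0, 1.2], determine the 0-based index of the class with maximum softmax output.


Softmax is a monotonic transformation, so it preserves the argmax.
We need to find the index of the maximum logit.
Index 0: 0.4
Index 1: -2.7
Index 2: 0.3
Index 3: -1.0
Index 4: 1.2
Maximum logit = 1.2 at index 4

4


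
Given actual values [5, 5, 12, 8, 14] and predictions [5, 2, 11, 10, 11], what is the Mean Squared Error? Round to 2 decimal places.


Differences: [0, 3, 1, -2, 3]
Squared errors: [0, 9, 1, 4, 9]
Sum of squared errors = 23
MSE = 23 / 5 = 4.60

4.60


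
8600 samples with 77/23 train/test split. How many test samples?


Train samples = 8600 * 77% = 6622
Test samples = 8600 - 6622
= 1978

1978


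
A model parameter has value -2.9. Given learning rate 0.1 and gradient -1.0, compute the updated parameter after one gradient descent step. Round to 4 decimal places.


w_new = w_old - lr * gradient
= -2.9 - 0.1 * -1.0
= -2.9 - (-0.1)
= -2.8000

-2.8000


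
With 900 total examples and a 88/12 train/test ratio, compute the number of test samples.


Train samples = 900 * 88% = 792
Test samples = 900 - 792
= 108

108


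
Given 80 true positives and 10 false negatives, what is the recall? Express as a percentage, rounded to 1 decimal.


Recall = TP / (TP + FN) * 100
= 80 / (80 + 10)
= 80 / 90
= 0.8889
= 88.9%

88.9


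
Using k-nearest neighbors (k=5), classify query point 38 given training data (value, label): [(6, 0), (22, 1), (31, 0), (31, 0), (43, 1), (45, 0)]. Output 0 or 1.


Distances from query 38:
Point 43 (class 1): distance = 5
Point 31 (class 0): distance = 7
Point 31 (class 0): distance = 7
Point 45 (class 0): distance = 7
Point 22 (class 1): distance = 16
K=5 nearest neighbors: classes = [1, 0, 0, 0, 1]
Votes for class 1: 2 / 5
Majority vote => class 0

0


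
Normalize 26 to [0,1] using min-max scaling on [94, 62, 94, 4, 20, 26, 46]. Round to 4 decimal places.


Min = 4, Max = 94
Range = 94 - 4 = 90
Scaled = (x - min) / (max - min)
= (26 - 4) / 90
= 22 / 90
= 0.2444

0.2444


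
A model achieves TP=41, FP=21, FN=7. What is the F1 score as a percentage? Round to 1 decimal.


Precision = TP / (TP + FP) = 41 / 62 = 0.6613
Recall = TP / (TP + FN) = 41 / 48 = 0.8542
F1 = 2 * P * R / (P + R)
= 2 * 0.6613 * 0.8542 / (0.6613 + 0.8542)
= 1.1297 / 1.5155
= 0.7455
As percentage: 74.5%

74.5


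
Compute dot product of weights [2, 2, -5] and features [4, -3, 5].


Element-wise products:
2 * 4 = 8
2 * -3 = -6
-5 * 5 = -25
Sum = 8 + -6 + -25
= -23

-23


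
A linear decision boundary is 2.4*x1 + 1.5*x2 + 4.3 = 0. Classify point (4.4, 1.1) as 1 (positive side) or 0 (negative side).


Compute 2.4 * 4.4 + 1.5 * 1.1 + 4.3
= 10.56 + 1.65 + 4.3
= 16.51
Since 16.51 >= 0, the point is on the positive side.

1


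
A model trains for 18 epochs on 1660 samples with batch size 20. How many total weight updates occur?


Iterations per epoch = 1660 / 20 = 83
Total updates = iterations_per_epoch * epochs
= 83 * 18
= 1494

1494


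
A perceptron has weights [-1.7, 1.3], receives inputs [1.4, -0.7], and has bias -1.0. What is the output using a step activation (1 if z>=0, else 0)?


z = w . x + b
= -1.7*1.4 + 1.3*-0.7 + -1.0
= -2.38 + -0.91 + -1.0
= -3.29 + -1.0
= -4.29
Since z = -4.29 < 0, output = 0

0


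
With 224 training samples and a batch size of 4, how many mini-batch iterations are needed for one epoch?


Iterations per epoch = dataset_size / batch_size
= 224 / 4
= 56

56
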